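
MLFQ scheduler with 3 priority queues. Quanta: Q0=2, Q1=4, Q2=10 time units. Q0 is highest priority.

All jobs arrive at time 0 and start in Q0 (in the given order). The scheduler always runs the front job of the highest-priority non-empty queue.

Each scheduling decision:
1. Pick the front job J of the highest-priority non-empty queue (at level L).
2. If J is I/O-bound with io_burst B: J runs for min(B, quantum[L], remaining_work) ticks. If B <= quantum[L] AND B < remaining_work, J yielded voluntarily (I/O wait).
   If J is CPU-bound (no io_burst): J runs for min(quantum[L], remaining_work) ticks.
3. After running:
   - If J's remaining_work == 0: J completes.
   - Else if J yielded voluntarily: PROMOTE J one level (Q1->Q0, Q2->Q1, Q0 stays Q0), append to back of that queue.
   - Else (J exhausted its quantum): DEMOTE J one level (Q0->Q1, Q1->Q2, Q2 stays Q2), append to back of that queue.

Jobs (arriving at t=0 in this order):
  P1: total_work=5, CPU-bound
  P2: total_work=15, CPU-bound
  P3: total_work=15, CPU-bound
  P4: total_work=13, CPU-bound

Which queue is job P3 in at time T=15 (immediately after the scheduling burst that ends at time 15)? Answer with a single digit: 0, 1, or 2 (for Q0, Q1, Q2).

Answer: 1

Derivation:
t=0-2: P1@Q0 runs 2, rem=3, quantum used, demote→Q1. Q0=[P2,P3,P4] Q1=[P1] Q2=[]
t=2-4: P2@Q0 runs 2, rem=13, quantum used, demote→Q1. Q0=[P3,P4] Q1=[P1,P2] Q2=[]
t=4-6: P3@Q0 runs 2, rem=13, quantum used, demote→Q1. Q0=[P4] Q1=[P1,P2,P3] Q2=[]
t=6-8: P4@Q0 runs 2, rem=11, quantum used, demote→Q1. Q0=[] Q1=[P1,P2,P3,P4] Q2=[]
t=8-11: P1@Q1 runs 3, rem=0, completes. Q0=[] Q1=[P2,P3,P4] Q2=[]
t=11-15: P2@Q1 runs 4, rem=9, quantum used, demote→Q2. Q0=[] Q1=[P3,P4] Q2=[P2]
t=15-19: P3@Q1 runs 4, rem=9, quantum used, demote→Q2. Q0=[] Q1=[P4] Q2=[P2,P3]
t=19-23: P4@Q1 runs 4, rem=7, quantum used, demote→Q2. Q0=[] Q1=[] Q2=[P2,P3,P4]
t=23-32: P2@Q2 runs 9, rem=0, completes. Q0=[] Q1=[] Q2=[P3,P4]
t=32-41: P3@Q2 runs 9, rem=0, completes. Q0=[] Q1=[] Q2=[P4]
t=41-48: P4@Q2 runs 7, rem=0, completes. Q0=[] Q1=[] Q2=[]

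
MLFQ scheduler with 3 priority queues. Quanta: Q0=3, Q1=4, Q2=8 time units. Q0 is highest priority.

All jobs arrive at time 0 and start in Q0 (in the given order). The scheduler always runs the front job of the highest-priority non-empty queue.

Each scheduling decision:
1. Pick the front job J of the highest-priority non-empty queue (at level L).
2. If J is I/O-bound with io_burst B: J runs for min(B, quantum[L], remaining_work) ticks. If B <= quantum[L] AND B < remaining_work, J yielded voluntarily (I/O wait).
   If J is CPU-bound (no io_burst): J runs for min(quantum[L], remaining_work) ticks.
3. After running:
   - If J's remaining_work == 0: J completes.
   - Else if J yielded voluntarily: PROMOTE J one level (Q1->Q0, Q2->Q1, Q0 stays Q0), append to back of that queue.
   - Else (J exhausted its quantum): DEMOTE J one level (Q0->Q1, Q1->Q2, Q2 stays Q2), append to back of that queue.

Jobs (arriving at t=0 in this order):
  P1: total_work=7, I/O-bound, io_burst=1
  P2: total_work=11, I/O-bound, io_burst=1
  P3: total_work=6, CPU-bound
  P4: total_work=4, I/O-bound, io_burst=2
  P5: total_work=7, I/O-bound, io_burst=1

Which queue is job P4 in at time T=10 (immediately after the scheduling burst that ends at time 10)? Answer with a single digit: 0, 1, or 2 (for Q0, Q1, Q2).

t=0-1: P1@Q0 runs 1, rem=6, I/O yield, promote→Q0. Q0=[P2,P3,P4,P5,P1] Q1=[] Q2=[]
t=1-2: P2@Q0 runs 1, rem=10, I/O yield, promote→Q0. Q0=[P3,P4,P5,P1,P2] Q1=[] Q2=[]
t=2-5: P3@Q0 runs 3, rem=3, quantum used, demote→Q1. Q0=[P4,P5,P1,P2] Q1=[P3] Q2=[]
t=5-7: P4@Q0 runs 2, rem=2, I/O yield, promote→Q0. Q0=[P5,P1,P2,P4] Q1=[P3] Q2=[]
t=7-8: P5@Q0 runs 1, rem=6, I/O yield, promote→Q0. Q0=[P1,P2,P4,P5] Q1=[P3] Q2=[]
t=8-9: P1@Q0 runs 1, rem=5, I/O yield, promote→Q0. Q0=[P2,P4,P5,P1] Q1=[P3] Q2=[]
t=9-10: P2@Q0 runs 1, rem=9, I/O yield, promote→Q0. Q0=[P4,P5,P1,P2] Q1=[P3] Q2=[]
t=10-12: P4@Q0 runs 2, rem=0, completes. Q0=[P5,P1,P2] Q1=[P3] Q2=[]
t=12-13: P5@Q0 runs 1, rem=5, I/O yield, promote→Q0. Q0=[P1,P2,P5] Q1=[P3] Q2=[]
t=13-14: P1@Q0 runs 1, rem=4, I/O yield, promote→Q0. Q0=[P2,P5,P1] Q1=[P3] Q2=[]
t=14-15: P2@Q0 runs 1, rem=8, I/O yield, promote→Q0. Q0=[P5,P1,P2] Q1=[P3] Q2=[]
t=15-16: P5@Q0 runs 1, rem=4, I/O yield, promote→Q0. Q0=[P1,P2,P5] Q1=[P3] Q2=[]
t=16-17: P1@Q0 runs 1, rem=3, I/O yield, promote→Q0. Q0=[P2,P5,P1] Q1=[P3] Q2=[]
t=17-18: P2@Q0 runs 1, rem=7, I/O yield, promote→Q0. Q0=[P5,P1,P2] Q1=[P3] Q2=[]
t=18-19: P5@Q0 runs 1, rem=3, I/O yield, promote→Q0. Q0=[P1,P2,P5] Q1=[P3] Q2=[]
t=19-20: P1@Q0 runs 1, rem=2, I/O yield, promote→Q0. Q0=[P2,P5,P1] Q1=[P3] Q2=[]
t=20-21: P2@Q0 runs 1, rem=6, I/O yield, promote→Q0. Q0=[P5,P1,P2] Q1=[P3] Q2=[]
t=21-22: P5@Q0 runs 1, rem=2, I/O yield, promote→Q0. Q0=[P1,P2,P5] Q1=[P3] Q2=[]
t=22-23: P1@Q0 runs 1, rem=1, I/O yield, promote→Q0. Q0=[P2,P5,P1] Q1=[P3] Q2=[]
t=23-24: P2@Q0 runs 1, rem=5, I/O yield, promote→Q0. Q0=[P5,P1,P2] Q1=[P3] Q2=[]
t=24-25: P5@Q0 runs 1, rem=1, I/O yield, promote→Q0. Q0=[P1,P2,P5] Q1=[P3] Q2=[]
t=25-26: P1@Q0 runs 1, rem=0, completes. Q0=[P2,P5] Q1=[P3] Q2=[]
t=26-27: P2@Q0 runs 1, rem=4, I/O yield, promote→Q0. Q0=[P5,P2] Q1=[P3] Q2=[]
t=27-28: P5@Q0 runs 1, rem=0, completes. Q0=[P2] Q1=[P3] Q2=[]
t=28-29: P2@Q0 runs 1, rem=3, I/O yield, promote→Q0. Q0=[P2] Q1=[P3] Q2=[]
t=29-30: P2@Q0 runs 1, rem=2, I/O yield, promote→Q0. Q0=[P2] Q1=[P3] Q2=[]
t=30-31: P2@Q0 runs 1, rem=1, I/O yield, promote→Q0. Q0=[P2] Q1=[P3] Q2=[]
t=31-32: P2@Q0 runs 1, rem=0, completes. Q0=[] Q1=[P3] Q2=[]
t=32-35: P3@Q1 runs 3, rem=0, completes. Q0=[] Q1=[] Q2=[]

Answer: 0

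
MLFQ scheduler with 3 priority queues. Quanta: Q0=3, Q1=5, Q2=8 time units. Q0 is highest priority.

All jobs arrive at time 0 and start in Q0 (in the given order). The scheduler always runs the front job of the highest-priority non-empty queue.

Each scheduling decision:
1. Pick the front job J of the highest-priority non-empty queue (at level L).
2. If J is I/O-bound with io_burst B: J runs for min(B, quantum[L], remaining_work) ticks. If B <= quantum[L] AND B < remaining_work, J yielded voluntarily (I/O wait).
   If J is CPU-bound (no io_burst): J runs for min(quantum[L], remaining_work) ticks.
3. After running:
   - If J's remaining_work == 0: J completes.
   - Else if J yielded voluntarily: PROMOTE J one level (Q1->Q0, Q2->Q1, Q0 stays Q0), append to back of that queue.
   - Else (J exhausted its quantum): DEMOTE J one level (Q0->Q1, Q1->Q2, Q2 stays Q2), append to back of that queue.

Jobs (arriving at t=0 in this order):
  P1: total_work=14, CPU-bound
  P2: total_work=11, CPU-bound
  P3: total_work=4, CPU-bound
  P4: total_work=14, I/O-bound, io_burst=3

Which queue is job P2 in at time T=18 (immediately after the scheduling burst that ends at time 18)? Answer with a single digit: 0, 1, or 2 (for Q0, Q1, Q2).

t=0-3: P1@Q0 runs 3, rem=11, quantum used, demote→Q1. Q0=[P2,P3,P4] Q1=[P1] Q2=[]
t=3-6: P2@Q0 runs 3, rem=8, quantum used, demote→Q1. Q0=[P3,P4] Q1=[P1,P2] Q2=[]
t=6-9: P3@Q0 runs 3, rem=1, quantum used, demote→Q1. Q0=[P4] Q1=[P1,P2,P3] Q2=[]
t=9-12: P4@Q0 runs 3, rem=11, I/O yield, promote→Q0. Q0=[P4] Q1=[P1,P2,P3] Q2=[]
t=12-15: P4@Q0 runs 3, rem=8, I/O yield, promote→Q0. Q0=[P4] Q1=[P1,P2,P3] Q2=[]
t=15-18: P4@Q0 runs 3, rem=5, I/O yield, promote→Q0. Q0=[P4] Q1=[P1,P2,P3] Q2=[]
t=18-21: P4@Q0 runs 3, rem=2, I/O yield, promote→Q0. Q0=[P4] Q1=[P1,P2,P3] Q2=[]
t=21-23: P4@Q0 runs 2, rem=0, completes. Q0=[] Q1=[P1,P2,P3] Q2=[]
t=23-28: P1@Q1 runs 5, rem=6, quantum used, demote→Q2. Q0=[] Q1=[P2,P3] Q2=[P1]
t=28-33: P2@Q1 runs 5, rem=3, quantum used, demote→Q2. Q0=[] Q1=[P3] Q2=[P1,P2]
t=33-34: P3@Q1 runs 1, rem=0, completes. Q0=[] Q1=[] Q2=[P1,P2]
t=34-40: P1@Q2 runs 6, rem=0, completes. Q0=[] Q1=[] Q2=[P2]
t=40-43: P2@Q2 runs 3, rem=0, completes. Q0=[] Q1=[] Q2=[]

Answer: 1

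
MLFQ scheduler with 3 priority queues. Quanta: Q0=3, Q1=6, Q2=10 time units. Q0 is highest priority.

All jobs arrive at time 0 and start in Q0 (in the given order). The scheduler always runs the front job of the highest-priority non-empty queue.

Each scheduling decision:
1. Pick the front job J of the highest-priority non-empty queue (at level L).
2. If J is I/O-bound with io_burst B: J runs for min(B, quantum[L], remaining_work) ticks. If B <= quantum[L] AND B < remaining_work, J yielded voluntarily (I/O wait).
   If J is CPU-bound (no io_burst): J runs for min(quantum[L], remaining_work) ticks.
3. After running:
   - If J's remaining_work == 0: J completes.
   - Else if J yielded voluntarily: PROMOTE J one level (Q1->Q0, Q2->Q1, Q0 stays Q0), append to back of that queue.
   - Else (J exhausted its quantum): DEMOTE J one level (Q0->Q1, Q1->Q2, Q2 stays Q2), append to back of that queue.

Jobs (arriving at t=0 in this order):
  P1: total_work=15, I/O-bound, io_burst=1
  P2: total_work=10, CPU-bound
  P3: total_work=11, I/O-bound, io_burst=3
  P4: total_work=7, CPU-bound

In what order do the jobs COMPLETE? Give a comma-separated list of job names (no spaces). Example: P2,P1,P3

t=0-1: P1@Q0 runs 1, rem=14, I/O yield, promote→Q0. Q0=[P2,P3,P4,P1] Q1=[] Q2=[]
t=1-4: P2@Q0 runs 3, rem=7, quantum used, demote→Q1. Q0=[P3,P4,P1] Q1=[P2] Q2=[]
t=4-7: P3@Q0 runs 3, rem=8, I/O yield, promote→Q0. Q0=[P4,P1,P3] Q1=[P2] Q2=[]
t=7-10: P4@Q0 runs 3, rem=4, quantum used, demote→Q1. Q0=[P1,P3] Q1=[P2,P4] Q2=[]
t=10-11: P1@Q0 runs 1, rem=13, I/O yield, promote→Q0. Q0=[P3,P1] Q1=[P2,P4] Q2=[]
t=11-14: P3@Q0 runs 3, rem=5, I/O yield, promote→Q0. Q0=[P1,P3] Q1=[P2,P4] Q2=[]
t=14-15: P1@Q0 runs 1, rem=12, I/O yield, promote→Q0. Q0=[P3,P1] Q1=[P2,P4] Q2=[]
t=15-18: P3@Q0 runs 3, rem=2, I/O yield, promote→Q0. Q0=[P1,P3] Q1=[P2,P4] Q2=[]
t=18-19: P1@Q0 runs 1, rem=11, I/O yield, promote→Q0. Q0=[P3,P1] Q1=[P2,P4] Q2=[]
t=19-21: P3@Q0 runs 2, rem=0, completes. Q0=[P1] Q1=[P2,P4] Q2=[]
t=21-22: P1@Q0 runs 1, rem=10, I/O yield, promote→Q0. Q0=[P1] Q1=[P2,P4] Q2=[]
t=22-23: P1@Q0 runs 1, rem=9, I/O yield, promote→Q0. Q0=[P1] Q1=[P2,P4] Q2=[]
t=23-24: P1@Q0 runs 1, rem=8, I/O yield, promote→Q0. Q0=[P1] Q1=[P2,P4] Q2=[]
t=24-25: P1@Q0 runs 1, rem=7, I/O yield, promote→Q0. Q0=[P1] Q1=[P2,P4] Q2=[]
t=25-26: P1@Q0 runs 1, rem=6, I/O yield, promote→Q0. Q0=[P1] Q1=[P2,P4] Q2=[]
t=26-27: P1@Q0 runs 1, rem=5, I/O yield, promote→Q0. Q0=[P1] Q1=[P2,P4] Q2=[]
t=27-28: P1@Q0 runs 1, rem=4, I/O yield, promote→Q0. Q0=[P1] Q1=[P2,P4] Q2=[]
t=28-29: P1@Q0 runs 1, rem=3, I/O yield, promote→Q0. Q0=[P1] Q1=[P2,P4] Q2=[]
t=29-30: P1@Q0 runs 1, rem=2, I/O yield, promote→Q0. Q0=[P1] Q1=[P2,P4] Q2=[]
t=30-31: P1@Q0 runs 1, rem=1, I/O yield, promote→Q0. Q0=[P1] Q1=[P2,P4] Q2=[]
t=31-32: P1@Q0 runs 1, rem=0, completes. Q0=[] Q1=[P2,P4] Q2=[]
t=32-38: P2@Q1 runs 6, rem=1, quantum used, demote→Q2. Q0=[] Q1=[P4] Q2=[P2]
t=38-42: P4@Q1 runs 4, rem=0, completes. Q0=[] Q1=[] Q2=[P2]
t=42-43: P2@Q2 runs 1, rem=0, completes. Q0=[] Q1=[] Q2=[]

Answer: P3,P1,P4,P2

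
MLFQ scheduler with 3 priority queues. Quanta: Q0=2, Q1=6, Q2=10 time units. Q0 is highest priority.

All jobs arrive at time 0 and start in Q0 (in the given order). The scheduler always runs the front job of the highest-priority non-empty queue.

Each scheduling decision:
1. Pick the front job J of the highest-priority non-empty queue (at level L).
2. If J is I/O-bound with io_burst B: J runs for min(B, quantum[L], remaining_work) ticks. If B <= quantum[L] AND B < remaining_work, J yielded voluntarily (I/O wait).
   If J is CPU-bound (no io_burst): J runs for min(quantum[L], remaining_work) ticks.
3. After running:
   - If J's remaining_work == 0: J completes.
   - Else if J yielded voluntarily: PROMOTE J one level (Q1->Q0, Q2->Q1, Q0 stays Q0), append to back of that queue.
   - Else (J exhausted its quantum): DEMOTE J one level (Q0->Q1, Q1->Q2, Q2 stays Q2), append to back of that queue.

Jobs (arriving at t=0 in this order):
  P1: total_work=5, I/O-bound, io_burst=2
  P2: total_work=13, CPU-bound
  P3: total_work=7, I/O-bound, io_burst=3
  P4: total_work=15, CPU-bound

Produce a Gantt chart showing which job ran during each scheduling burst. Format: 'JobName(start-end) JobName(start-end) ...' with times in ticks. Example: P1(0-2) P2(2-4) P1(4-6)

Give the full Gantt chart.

t=0-2: P1@Q0 runs 2, rem=3, I/O yield, promote→Q0. Q0=[P2,P3,P4,P1] Q1=[] Q2=[]
t=2-4: P2@Q0 runs 2, rem=11, quantum used, demote→Q1. Q0=[P3,P4,P1] Q1=[P2] Q2=[]
t=4-6: P3@Q0 runs 2, rem=5, quantum used, demote→Q1. Q0=[P4,P1] Q1=[P2,P3] Q2=[]
t=6-8: P4@Q0 runs 2, rem=13, quantum used, demote→Q1. Q0=[P1] Q1=[P2,P3,P4] Q2=[]
t=8-10: P1@Q0 runs 2, rem=1, I/O yield, promote→Q0. Q0=[P1] Q1=[P2,P3,P4] Q2=[]
t=10-11: P1@Q0 runs 1, rem=0, completes. Q0=[] Q1=[P2,P3,P4] Q2=[]
t=11-17: P2@Q1 runs 6, rem=5, quantum used, demote→Q2. Q0=[] Q1=[P3,P4] Q2=[P2]
t=17-20: P3@Q1 runs 3, rem=2, I/O yield, promote→Q0. Q0=[P3] Q1=[P4] Q2=[P2]
t=20-22: P3@Q0 runs 2, rem=0, completes. Q0=[] Q1=[P4] Q2=[P2]
t=22-28: P4@Q1 runs 6, rem=7, quantum used, demote→Q2. Q0=[] Q1=[] Q2=[P2,P4]
t=28-33: P2@Q2 runs 5, rem=0, completes. Q0=[] Q1=[] Q2=[P4]
t=33-40: P4@Q2 runs 7, rem=0, completes. Q0=[] Q1=[] Q2=[]

Answer: P1(0-2) P2(2-4) P3(4-6) P4(6-8) P1(8-10) P1(10-11) P2(11-17) P3(17-20) P3(20-22) P4(22-28) P2(28-33) P4(33-40)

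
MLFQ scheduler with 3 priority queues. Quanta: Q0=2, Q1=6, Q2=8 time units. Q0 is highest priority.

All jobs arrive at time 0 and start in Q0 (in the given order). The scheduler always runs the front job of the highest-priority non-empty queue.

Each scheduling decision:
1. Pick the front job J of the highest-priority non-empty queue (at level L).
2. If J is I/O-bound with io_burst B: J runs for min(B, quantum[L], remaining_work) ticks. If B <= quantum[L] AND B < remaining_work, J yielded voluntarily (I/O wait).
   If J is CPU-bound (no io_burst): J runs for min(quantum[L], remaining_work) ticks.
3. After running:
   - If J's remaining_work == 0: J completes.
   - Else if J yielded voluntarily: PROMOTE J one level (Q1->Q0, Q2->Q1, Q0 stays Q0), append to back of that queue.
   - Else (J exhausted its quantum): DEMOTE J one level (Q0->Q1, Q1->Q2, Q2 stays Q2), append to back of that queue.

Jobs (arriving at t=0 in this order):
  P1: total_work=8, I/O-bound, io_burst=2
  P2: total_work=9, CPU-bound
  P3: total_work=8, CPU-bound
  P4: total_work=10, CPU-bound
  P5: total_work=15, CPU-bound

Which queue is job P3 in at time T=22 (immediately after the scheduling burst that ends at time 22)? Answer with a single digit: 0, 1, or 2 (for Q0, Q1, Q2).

t=0-2: P1@Q0 runs 2, rem=6, I/O yield, promote→Q0. Q0=[P2,P3,P4,P5,P1] Q1=[] Q2=[]
t=2-4: P2@Q0 runs 2, rem=7, quantum used, demote→Q1. Q0=[P3,P4,P5,P1] Q1=[P2] Q2=[]
t=4-6: P3@Q0 runs 2, rem=6, quantum used, demote→Q1. Q0=[P4,P5,P1] Q1=[P2,P3] Q2=[]
t=6-8: P4@Q0 runs 2, rem=8, quantum used, demote→Q1. Q0=[P5,P1] Q1=[P2,P3,P4] Q2=[]
t=8-10: P5@Q0 runs 2, rem=13, quantum used, demote→Q1. Q0=[P1] Q1=[P2,P3,P4,P5] Q2=[]
t=10-12: P1@Q0 runs 2, rem=4, I/O yield, promote→Q0. Q0=[P1] Q1=[P2,P3,P4,P5] Q2=[]
t=12-14: P1@Q0 runs 2, rem=2, I/O yield, promote→Q0. Q0=[P1] Q1=[P2,P3,P4,P5] Q2=[]
t=14-16: P1@Q0 runs 2, rem=0, completes. Q0=[] Q1=[P2,P3,P4,P5] Q2=[]
t=16-22: P2@Q1 runs 6, rem=1, quantum used, demote→Q2. Q0=[] Q1=[P3,P4,P5] Q2=[P2]
t=22-28: P3@Q1 runs 6, rem=0, completes. Q0=[] Q1=[P4,P5] Q2=[P2]
t=28-34: P4@Q1 runs 6, rem=2, quantum used, demote→Q2. Q0=[] Q1=[P5] Q2=[P2,P4]
t=34-40: P5@Q1 runs 6, rem=7, quantum used, demote→Q2. Q0=[] Q1=[] Q2=[P2,P4,P5]
t=40-41: P2@Q2 runs 1, rem=0, completes. Q0=[] Q1=[] Q2=[P4,P5]
t=41-43: P4@Q2 runs 2, rem=0, completes. Q0=[] Q1=[] Q2=[P5]
t=43-50: P5@Q2 runs 7, rem=0, completes. Q0=[] Q1=[] Q2=[]

Answer: 1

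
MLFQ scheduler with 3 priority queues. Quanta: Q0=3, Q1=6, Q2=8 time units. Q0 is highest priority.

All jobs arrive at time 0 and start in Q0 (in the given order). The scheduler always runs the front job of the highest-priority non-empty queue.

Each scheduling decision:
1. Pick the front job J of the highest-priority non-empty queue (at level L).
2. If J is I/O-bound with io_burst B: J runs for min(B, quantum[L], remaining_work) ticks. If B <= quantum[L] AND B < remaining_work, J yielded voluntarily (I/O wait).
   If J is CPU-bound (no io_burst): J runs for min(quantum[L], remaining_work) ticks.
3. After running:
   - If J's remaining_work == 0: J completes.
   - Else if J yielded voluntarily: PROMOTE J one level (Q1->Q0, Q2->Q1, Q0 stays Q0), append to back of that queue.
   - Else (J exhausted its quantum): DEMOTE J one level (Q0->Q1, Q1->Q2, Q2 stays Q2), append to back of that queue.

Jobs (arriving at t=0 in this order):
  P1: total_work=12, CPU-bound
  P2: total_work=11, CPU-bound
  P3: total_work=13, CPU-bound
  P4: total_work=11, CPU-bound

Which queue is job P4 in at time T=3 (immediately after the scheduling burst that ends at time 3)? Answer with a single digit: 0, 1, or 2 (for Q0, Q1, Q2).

Answer: 0

Derivation:
t=0-3: P1@Q0 runs 3, rem=9, quantum used, demote→Q1. Q0=[P2,P3,P4] Q1=[P1] Q2=[]
t=3-6: P2@Q0 runs 3, rem=8, quantum used, demote→Q1. Q0=[P3,P4] Q1=[P1,P2] Q2=[]
t=6-9: P3@Q0 runs 3, rem=10, quantum used, demote→Q1. Q0=[P4] Q1=[P1,P2,P3] Q2=[]
t=9-12: P4@Q0 runs 3, rem=8, quantum used, demote→Q1. Q0=[] Q1=[P1,P2,P3,P4] Q2=[]
t=12-18: P1@Q1 runs 6, rem=3, quantum used, demote→Q2. Q0=[] Q1=[P2,P3,P4] Q2=[P1]
t=18-24: P2@Q1 runs 6, rem=2, quantum used, demote→Q2. Q0=[] Q1=[P3,P4] Q2=[P1,P2]
t=24-30: P3@Q1 runs 6, rem=4, quantum used, demote→Q2. Q0=[] Q1=[P4] Q2=[P1,P2,P3]
t=30-36: P4@Q1 runs 6, rem=2, quantum used, demote→Q2. Q0=[] Q1=[] Q2=[P1,P2,P3,P4]
t=36-39: P1@Q2 runs 3, rem=0, completes. Q0=[] Q1=[] Q2=[P2,P3,P4]
t=39-41: P2@Q2 runs 2, rem=0, completes. Q0=[] Q1=[] Q2=[P3,P4]
t=41-45: P3@Q2 runs 4, rem=0, completes. Q0=[] Q1=[] Q2=[P4]
t=45-47: P4@Q2 runs 2, rem=0, completes. Q0=[] Q1=[] Q2=[]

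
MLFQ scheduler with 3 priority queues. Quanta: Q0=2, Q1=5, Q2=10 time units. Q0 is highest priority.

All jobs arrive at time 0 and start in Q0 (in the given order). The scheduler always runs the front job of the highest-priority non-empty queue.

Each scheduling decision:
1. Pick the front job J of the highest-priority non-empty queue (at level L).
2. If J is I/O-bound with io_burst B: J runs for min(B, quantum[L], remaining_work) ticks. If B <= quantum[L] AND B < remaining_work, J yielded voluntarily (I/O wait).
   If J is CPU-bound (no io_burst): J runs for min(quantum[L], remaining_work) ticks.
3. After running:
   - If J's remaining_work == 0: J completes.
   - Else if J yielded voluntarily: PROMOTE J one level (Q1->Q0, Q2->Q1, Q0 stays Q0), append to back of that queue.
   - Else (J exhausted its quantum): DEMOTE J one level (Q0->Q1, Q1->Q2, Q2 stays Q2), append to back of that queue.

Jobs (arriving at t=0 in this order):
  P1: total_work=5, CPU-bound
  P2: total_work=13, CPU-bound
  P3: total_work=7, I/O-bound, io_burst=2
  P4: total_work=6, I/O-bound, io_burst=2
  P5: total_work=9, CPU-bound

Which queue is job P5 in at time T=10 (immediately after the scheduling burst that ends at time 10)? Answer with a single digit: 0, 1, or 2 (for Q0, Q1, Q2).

t=0-2: P1@Q0 runs 2, rem=3, quantum used, demote→Q1. Q0=[P2,P3,P4,P5] Q1=[P1] Q2=[]
t=2-4: P2@Q0 runs 2, rem=11, quantum used, demote→Q1. Q0=[P3,P4,P5] Q1=[P1,P2] Q2=[]
t=4-6: P3@Q0 runs 2, rem=5, I/O yield, promote→Q0. Q0=[P4,P5,P3] Q1=[P1,P2] Q2=[]
t=6-8: P4@Q0 runs 2, rem=4, I/O yield, promote→Q0. Q0=[P5,P3,P4] Q1=[P1,P2] Q2=[]
t=8-10: P5@Q0 runs 2, rem=7, quantum used, demote→Q1. Q0=[P3,P4] Q1=[P1,P2,P5] Q2=[]
t=10-12: P3@Q0 runs 2, rem=3, I/O yield, promote→Q0. Q0=[P4,P3] Q1=[P1,P2,P5] Q2=[]
t=12-14: P4@Q0 runs 2, rem=2, I/O yield, promote→Q0. Q0=[P3,P4] Q1=[P1,P2,P5] Q2=[]
t=14-16: P3@Q0 runs 2, rem=1, I/O yield, promote→Q0. Q0=[P4,P3] Q1=[P1,P2,P5] Q2=[]
t=16-18: P4@Q0 runs 2, rem=0, completes. Q0=[P3] Q1=[P1,P2,P5] Q2=[]
t=18-19: P3@Q0 runs 1, rem=0, completes. Q0=[] Q1=[P1,P2,P5] Q2=[]
t=19-22: P1@Q1 runs 3, rem=0, completes. Q0=[] Q1=[P2,P5] Q2=[]
t=22-27: P2@Q1 runs 5, rem=6, quantum used, demote→Q2. Q0=[] Q1=[P5] Q2=[P2]
t=27-32: P5@Q1 runs 5, rem=2, quantum used, demote→Q2. Q0=[] Q1=[] Q2=[P2,P5]
t=32-38: P2@Q2 runs 6, rem=0, completes. Q0=[] Q1=[] Q2=[P5]
t=38-40: P5@Q2 runs 2, rem=0, completes. Q0=[] Q1=[] Q2=[]

Answer: 1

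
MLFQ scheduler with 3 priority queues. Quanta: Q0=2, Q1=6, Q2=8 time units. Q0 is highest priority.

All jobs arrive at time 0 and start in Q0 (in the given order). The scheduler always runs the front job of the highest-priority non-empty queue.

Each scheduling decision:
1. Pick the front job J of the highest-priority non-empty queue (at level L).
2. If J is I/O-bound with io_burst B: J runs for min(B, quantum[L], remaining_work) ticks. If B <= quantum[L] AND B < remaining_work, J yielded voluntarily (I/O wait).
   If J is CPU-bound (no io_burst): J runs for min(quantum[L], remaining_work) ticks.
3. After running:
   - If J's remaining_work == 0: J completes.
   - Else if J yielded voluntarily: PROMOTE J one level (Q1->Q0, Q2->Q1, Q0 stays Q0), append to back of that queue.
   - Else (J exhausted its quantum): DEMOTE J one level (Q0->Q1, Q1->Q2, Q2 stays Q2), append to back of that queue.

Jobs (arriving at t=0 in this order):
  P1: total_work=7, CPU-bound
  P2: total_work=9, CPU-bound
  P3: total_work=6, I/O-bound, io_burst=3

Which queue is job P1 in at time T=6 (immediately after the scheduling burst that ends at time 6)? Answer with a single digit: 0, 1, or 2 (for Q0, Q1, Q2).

Answer: 1

Derivation:
t=0-2: P1@Q0 runs 2, rem=5, quantum used, demote→Q1. Q0=[P2,P3] Q1=[P1] Q2=[]
t=2-4: P2@Q0 runs 2, rem=7, quantum used, demote→Q1. Q0=[P3] Q1=[P1,P2] Q2=[]
t=4-6: P3@Q0 runs 2, rem=4, quantum used, demote→Q1. Q0=[] Q1=[P1,P2,P3] Q2=[]
t=6-11: P1@Q1 runs 5, rem=0, completes. Q0=[] Q1=[P2,P3] Q2=[]
t=11-17: P2@Q1 runs 6, rem=1, quantum used, demote→Q2. Q0=[] Q1=[P3] Q2=[P2]
t=17-20: P3@Q1 runs 3, rem=1, I/O yield, promote→Q0. Q0=[P3] Q1=[] Q2=[P2]
t=20-21: P3@Q0 runs 1, rem=0, completes. Q0=[] Q1=[] Q2=[P2]
t=21-22: P2@Q2 runs 1, rem=0, completes. Q0=[] Q1=[] Q2=[]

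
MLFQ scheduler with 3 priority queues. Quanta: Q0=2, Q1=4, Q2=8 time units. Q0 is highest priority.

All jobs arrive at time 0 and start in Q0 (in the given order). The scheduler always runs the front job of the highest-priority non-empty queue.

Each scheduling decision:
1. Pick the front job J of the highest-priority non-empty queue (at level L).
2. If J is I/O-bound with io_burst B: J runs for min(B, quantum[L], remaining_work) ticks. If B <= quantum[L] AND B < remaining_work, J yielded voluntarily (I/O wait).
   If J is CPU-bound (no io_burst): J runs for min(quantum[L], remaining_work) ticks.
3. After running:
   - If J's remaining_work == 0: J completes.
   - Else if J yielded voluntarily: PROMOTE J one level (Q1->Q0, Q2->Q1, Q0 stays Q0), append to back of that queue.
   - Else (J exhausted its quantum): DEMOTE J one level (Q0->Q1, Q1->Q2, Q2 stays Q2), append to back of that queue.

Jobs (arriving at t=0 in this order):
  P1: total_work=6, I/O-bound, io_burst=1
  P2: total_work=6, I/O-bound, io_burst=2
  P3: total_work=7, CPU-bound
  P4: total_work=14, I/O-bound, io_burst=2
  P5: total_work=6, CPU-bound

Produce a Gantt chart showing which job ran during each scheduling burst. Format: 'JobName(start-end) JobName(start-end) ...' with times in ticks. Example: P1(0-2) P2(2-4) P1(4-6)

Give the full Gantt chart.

Answer: P1(0-1) P2(1-3) P3(3-5) P4(5-7) P5(7-9) P1(9-10) P2(10-12) P4(12-14) P1(14-15) P2(15-17) P4(17-19) P1(19-20) P4(20-22) P1(22-23) P4(23-25) P1(25-26) P4(26-28) P4(28-30) P3(30-34) P5(34-38) P3(38-39)

Derivation:
t=0-1: P1@Q0 runs 1, rem=5, I/O yield, promote→Q0. Q0=[P2,P3,P4,P5,P1] Q1=[] Q2=[]
t=1-3: P2@Q0 runs 2, rem=4, I/O yield, promote→Q0. Q0=[P3,P4,P5,P1,P2] Q1=[] Q2=[]
t=3-5: P3@Q0 runs 2, rem=5, quantum used, demote→Q1. Q0=[P4,P5,P1,P2] Q1=[P3] Q2=[]
t=5-7: P4@Q0 runs 2, rem=12, I/O yield, promote→Q0. Q0=[P5,P1,P2,P4] Q1=[P3] Q2=[]
t=7-9: P5@Q0 runs 2, rem=4, quantum used, demote→Q1. Q0=[P1,P2,P4] Q1=[P3,P5] Q2=[]
t=9-10: P1@Q0 runs 1, rem=4, I/O yield, promote→Q0. Q0=[P2,P4,P1] Q1=[P3,P5] Q2=[]
t=10-12: P2@Q0 runs 2, rem=2, I/O yield, promote→Q0. Q0=[P4,P1,P2] Q1=[P3,P5] Q2=[]
t=12-14: P4@Q0 runs 2, rem=10, I/O yield, promote→Q0. Q0=[P1,P2,P4] Q1=[P3,P5] Q2=[]
t=14-15: P1@Q0 runs 1, rem=3, I/O yield, promote→Q0. Q0=[P2,P4,P1] Q1=[P3,P5] Q2=[]
t=15-17: P2@Q0 runs 2, rem=0, completes. Q0=[P4,P1] Q1=[P3,P5] Q2=[]
t=17-19: P4@Q0 runs 2, rem=8, I/O yield, promote→Q0. Q0=[P1,P4] Q1=[P3,P5] Q2=[]
t=19-20: P1@Q0 runs 1, rem=2, I/O yield, promote→Q0. Q0=[P4,P1] Q1=[P3,P5] Q2=[]
t=20-22: P4@Q0 runs 2, rem=6, I/O yield, promote→Q0. Q0=[P1,P4] Q1=[P3,P5] Q2=[]
t=22-23: P1@Q0 runs 1, rem=1, I/O yield, promote→Q0. Q0=[P4,P1] Q1=[P3,P5] Q2=[]
t=23-25: P4@Q0 runs 2, rem=4, I/O yield, promote→Q0. Q0=[P1,P4] Q1=[P3,P5] Q2=[]
t=25-26: P1@Q0 runs 1, rem=0, completes. Q0=[P4] Q1=[P3,P5] Q2=[]
t=26-28: P4@Q0 runs 2, rem=2, I/O yield, promote→Q0. Q0=[P4] Q1=[P3,P5] Q2=[]
t=28-30: P4@Q0 runs 2, rem=0, completes. Q0=[] Q1=[P3,P5] Q2=[]
t=30-34: P3@Q1 runs 4, rem=1, quantum used, demote→Q2. Q0=[] Q1=[P5] Q2=[P3]
t=34-38: P5@Q1 runs 4, rem=0, completes. Q0=[] Q1=[] Q2=[P3]
t=38-39: P3@Q2 runs 1, rem=0, completes. Q0=[] Q1=[] Q2=[]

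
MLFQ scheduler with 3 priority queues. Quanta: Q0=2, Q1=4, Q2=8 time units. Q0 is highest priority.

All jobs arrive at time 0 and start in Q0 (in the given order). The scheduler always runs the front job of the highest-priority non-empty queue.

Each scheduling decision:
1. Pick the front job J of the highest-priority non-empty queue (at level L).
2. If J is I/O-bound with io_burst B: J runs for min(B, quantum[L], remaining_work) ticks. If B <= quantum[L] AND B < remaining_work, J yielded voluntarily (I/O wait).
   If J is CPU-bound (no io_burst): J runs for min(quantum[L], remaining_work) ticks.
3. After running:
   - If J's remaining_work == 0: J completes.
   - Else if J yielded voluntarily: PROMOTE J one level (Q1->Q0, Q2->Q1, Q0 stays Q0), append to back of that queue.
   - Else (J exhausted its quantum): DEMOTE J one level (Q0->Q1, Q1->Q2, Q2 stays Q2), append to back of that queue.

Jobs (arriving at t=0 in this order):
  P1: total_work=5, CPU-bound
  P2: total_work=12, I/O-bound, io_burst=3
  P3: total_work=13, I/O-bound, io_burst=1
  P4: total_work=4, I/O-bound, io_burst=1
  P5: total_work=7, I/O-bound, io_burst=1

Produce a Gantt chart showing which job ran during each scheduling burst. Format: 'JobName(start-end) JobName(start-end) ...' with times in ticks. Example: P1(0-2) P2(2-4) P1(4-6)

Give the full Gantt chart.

Answer: P1(0-2) P2(2-4) P3(4-5) P4(5-6) P5(6-7) P3(7-8) P4(8-9) P5(9-10) P3(10-11) P4(11-12) P5(12-13) P3(13-14) P4(14-15) P5(15-16) P3(16-17) P5(17-18) P3(18-19) P5(19-20) P3(20-21) P5(21-22) P3(22-23) P3(23-24) P3(24-25) P3(25-26) P3(26-27) P3(27-28) P1(28-31) P2(31-34) P2(34-36) P2(36-39) P2(39-41)

Derivation:
t=0-2: P1@Q0 runs 2, rem=3, quantum used, demote→Q1. Q0=[P2,P3,P4,P5] Q1=[P1] Q2=[]
t=2-4: P2@Q0 runs 2, rem=10, quantum used, demote→Q1. Q0=[P3,P4,P5] Q1=[P1,P2] Q2=[]
t=4-5: P3@Q0 runs 1, rem=12, I/O yield, promote→Q0. Q0=[P4,P5,P3] Q1=[P1,P2] Q2=[]
t=5-6: P4@Q0 runs 1, rem=3, I/O yield, promote→Q0. Q0=[P5,P3,P4] Q1=[P1,P2] Q2=[]
t=6-7: P5@Q0 runs 1, rem=6, I/O yield, promote→Q0. Q0=[P3,P4,P5] Q1=[P1,P2] Q2=[]
t=7-8: P3@Q0 runs 1, rem=11, I/O yield, promote→Q0. Q0=[P4,P5,P3] Q1=[P1,P2] Q2=[]
t=8-9: P4@Q0 runs 1, rem=2, I/O yield, promote→Q0. Q0=[P5,P3,P4] Q1=[P1,P2] Q2=[]
t=9-10: P5@Q0 runs 1, rem=5, I/O yield, promote→Q0. Q0=[P3,P4,P5] Q1=[P1,P2] Q2=[]
t=10-11: P3@Q0 runs 1, rem=10, I/O yield, promote→Q0. Q0=[P4,P5,P3] Q1=[P1,P2] Q2=[]
t=11-12: P4@Q0 runs 1, rem=1, I/O yield, promote→Q0. Q0=[P5,P3,P4] Q1=[P1,P2] Q2=[]
t=12-13: P5@Q0 runs 1, rem=4, I/O yield, promote→Q0. Q0=[P3,P4,P5] Q1=[P1,P2] Q2=[]
t=13-14: P3@Q0 runs 1, rem=9, I/O yield, promote→Q0. Q0=[P4,P5,P3] Q1=[P1,P2] Q2=[]
t=14-15: P4@Q0 runs 1, rem=0, completes. Q0=[P5,P3] Q1=[P1,P2] Q2=[]
t=15-16: P5@Q0 runs 1, rem=3, I/O yield, promote→Q0. Q0=[P3,P5] Q1=[P1,P2] Q2=[]
t=16-17: P3@Q0 runs 1, rem=8, I/O yield, promote→Q0. Q0=[P5,P3] Q1=[P1,P2] Q2=[]
t=17-18: P5@Q0 runs 1, rem=2, I/O yield, promote→Q0. Q0=[P3,P5] Q1=[P1,P2] Q2=[]
t=18-19: P3@Q0 runs 1, rem=7, I/O yield, promote→Q0. Q0=[P5,P3] Q1=[P1,P2] Q2=[]
t=19-20: P5@Q0 runs 1, rem=1, I/O yield, promote→Q0. Q0=[P3,P5] Q1=[P1,P2] Q2=[]
t=20-21: P3@Q0 runs 1, rem=6, I/O yield, promote→Q0. Q0=[P5,P3] Q1=[P1,P2] Q2=[]
t=21-22: P5@Q0 runs 1, rem=0, completes. Q0=[P3] Q1=[P1,P2] Q2=[]
t=22-23: P3@Q0 runs 1, rem=5, I/O yield, promote→Q0. Q0=[P3] Q1=[P1,P2] Q2=[]
t=23-24: P3@Q0 runs 1, rem=4, I/O yield, promote→Q0. Q0=[P3] Q1=[P1,P2] Q2=[]
t=24-25: P3@Q0 runs 1, rem=3, I/O yield, promote→Q0. Q0=[P3] Q1=[P1,P2] Q2=[]
t=25-26: P3@Q0 runs 1, rem=2, I/O yield, promote→Q0. Q0=[P3] Q1=[P1,P2] Q2=[]
t=26-27: P3@Q0 runs 1, rem=1, I/O yield, promote→Q0. Q0=[P3] Q1=[P1,P2] Q2=[]
t=27-28: P3@Q0 runs 1, rem=0, completes. Q0=[] Q1=[P1,P2] Q2=[]
t=28-31: P1@Q1 runs 3, rem=0, completes. Q0=[] Q1=[P2] Q2=[]
t=31-34: P2@Q1 runs 3, rem=7, I/O yield, promote→Q0. Q0=[P2] Q1=[] Q2=[]
t=34-36: P2@Q0 runs 2, rem=5, quantum used, demote→Q1. Q0=[] Q1=[P2] Q2=[]
t=36-39: P2@Q1 runs 3, rem=2, I/O yield, promote→Q0. Q0=[P2] Q1=[] Q2=[]
t=39-41: P2@Q0 runs 2, rem=0, completes. Q0=[] Q1=[] Q2=[]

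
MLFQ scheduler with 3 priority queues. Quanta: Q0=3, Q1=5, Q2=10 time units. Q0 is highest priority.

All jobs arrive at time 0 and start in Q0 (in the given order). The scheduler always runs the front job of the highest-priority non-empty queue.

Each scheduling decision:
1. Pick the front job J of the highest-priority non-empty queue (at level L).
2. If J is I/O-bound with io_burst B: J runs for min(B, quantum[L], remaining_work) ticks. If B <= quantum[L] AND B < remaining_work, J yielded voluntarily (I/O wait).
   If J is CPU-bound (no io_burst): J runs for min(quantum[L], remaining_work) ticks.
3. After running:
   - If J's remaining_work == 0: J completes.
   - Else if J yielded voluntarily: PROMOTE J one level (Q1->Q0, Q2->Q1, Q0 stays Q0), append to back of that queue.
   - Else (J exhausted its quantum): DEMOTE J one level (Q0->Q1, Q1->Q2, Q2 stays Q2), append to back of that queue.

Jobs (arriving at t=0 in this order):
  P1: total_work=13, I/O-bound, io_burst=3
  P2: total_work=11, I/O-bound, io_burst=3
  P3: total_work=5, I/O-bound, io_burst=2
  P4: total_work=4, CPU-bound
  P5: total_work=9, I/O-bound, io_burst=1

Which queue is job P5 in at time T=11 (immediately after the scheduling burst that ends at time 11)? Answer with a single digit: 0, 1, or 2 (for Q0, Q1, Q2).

Answer: 0

Derivation:
t=0-3: P1@Q0 runs 3, rem=10, I/O yield, promote→Q0. Q0=[P2,P3,P4,P5,P1] Q1=[] Q2=[]
t=3-6: P2@Q0 runs 3, rem=8, I/O yield, promote→Q0. Q0=[P3,P4,P5,P1,P2] Q1=[] Q2=[]
t=6-8: P3@Q0 runs 2, rem=3, I/O yield, promote→Q0. Q0=[P4,P5,P1,P2,P3] Q1=[] Q2=[]
t=8-11: P4@Q0 runs 3, rem=1, quantum used, demote→Q1. Q0=[P5,P1,P2,P3] Q1=[P4] Q2=[]
t=11-12: P5@Q0 runs 1, rem=8, I/O yield, promote→Q0. Q0=[P1,P2,P3,P5] Q1=[P4] Q2=[]
t=12-15: P1@Q0 runs 3, rem=7, I/O yield, promote→Q0. Q0=[P2,P3,P5,P1] Q1=[P4] Q2=[]
t=15-18: P2@Q0 runs 3, rem=5, I/O yield, promote→Q0. Q0=[P3,P5,P1,P2] Q1=[P4] Q2=[]
t=18-20: P3@Q0 runs 2, rem=1, I/O yield, promote→Q0. Q0=[P5,P1,P2,P3] Q1=[P4] Q2=[]
t=20-21: P5@Q0 runs 1, rem=7, I/O yield, promote→Q0. Q0=[P1,P2,P3,P5] Q1=[P4] Q2=[]
t=21-24: P1@Q0 runs 3, rem=4, I/O yield, promote→Q0. Q0=[P2,P3,P5,P1] Q1=[P4] Q2=[]
t=24-27: P2@Q0 runs 3, rem=2, I/O yield, promote→Q0. Q0=[P3,P5,P1,P2] Q1=[P4] Q2=[]
t=27-28: P3@Q0 runs 1, rem=0, completes. Q0=[P5,P1,P2] Q1=[P4] Q2=[]
t=28-29: P5@Q0 runs 1, rem=6, I/O yield, promote→Q0. Q0=[P1,P2,P5] Q1=[P4] Q2=[]
t=29-32: P1@Q0 runs 3, rem=1, I/O yield, promote→Q0. Q0=[P2,P5,P1] Q1=[P4] Q2=[]
t=32-34: P2@Q0 runs 2, rem=0, completes. Q0=[P5,P1] Q1=[P4] Q2=[]
t=34-35: P5@Q0 runs 1, rem=5, I/O yield, promote→Q0. Q0=[P1,P5] Q1=[P4] Q2=[]
t=35-36: P1@Q0 runs 1, rem=0, completes. Q0=[P5] Q1=[P4] Q2=[]
t=36-37: P5@Q0 runs 1, rem=4, I/O yield, promote→Q0. Q0=[P5] Q1=[P4] Q2=[]
t=37-38: P5@Q0 runs 1, rem=3, I/O yield, promote→Q0. Q0=[P5] Q1=[P4] Q2=[]
t=38-39: P5@Q0 runs 1, rem=2, I/O yield, promote→Q0. Q0=[P5] Q1=[P4] Q2=[]
t=39-40: P5@Q0 runs 1, rem=1, I/O yield, promote→Q0. Q0=[P5] Q1=[P4] Q2=[]
t=40-41: P5@Q0 runs 1, rem=0, completes. Q0=[] Q1=[P4] Q2=[]
t=41-42: P4@Q1 runs 1, rem=0, completes. Q0=[] Q1=[] Q2=[]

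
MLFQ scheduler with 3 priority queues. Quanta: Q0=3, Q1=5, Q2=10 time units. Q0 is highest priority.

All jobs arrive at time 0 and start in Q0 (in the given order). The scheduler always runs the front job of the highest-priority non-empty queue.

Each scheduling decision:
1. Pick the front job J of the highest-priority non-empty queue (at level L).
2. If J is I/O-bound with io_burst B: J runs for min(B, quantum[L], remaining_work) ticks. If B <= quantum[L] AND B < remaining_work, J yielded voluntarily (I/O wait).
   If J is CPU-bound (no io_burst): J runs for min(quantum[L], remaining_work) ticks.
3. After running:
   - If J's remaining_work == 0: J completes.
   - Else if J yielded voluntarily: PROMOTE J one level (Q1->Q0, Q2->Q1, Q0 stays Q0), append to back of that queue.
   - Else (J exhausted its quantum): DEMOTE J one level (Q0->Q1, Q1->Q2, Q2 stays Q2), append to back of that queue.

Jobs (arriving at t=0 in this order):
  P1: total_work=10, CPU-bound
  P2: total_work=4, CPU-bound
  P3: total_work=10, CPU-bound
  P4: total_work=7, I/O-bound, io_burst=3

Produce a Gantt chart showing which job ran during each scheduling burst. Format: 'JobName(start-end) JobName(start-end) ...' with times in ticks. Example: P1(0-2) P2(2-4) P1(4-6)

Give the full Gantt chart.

t=0-3: P1@Q0 runs 3, rem=7, quantum used, demote→Q1. Q0=[P2,P3,P4] Q1=[P1] Q2=[]
t=3-6: P2@Q0 runs 3, rem=1, quantum used, demote→Q1. Q0=[P3,P4] Q1=[P1,P2] Q2=[]
t=6-9: P3@Q0 runs 3, rem=7, quantum used, demote→Q1. Q0=[P4] Q1=[P1,P2,P3] Q2=[]
t=9-12: P4@Q0 runs 3, rem=4, I/O yield, promote→Q0. Q0=[P4] Q1=[P1,P2,P3] Q2=[]
t=12-15: P4@Q0 runs 3, rem=1, I/O yield, promote→Q0. Q0=[P4] Q1=[P1,P2,P3] Q2=[]
t=15-16: P4@Q0 runs 1, rem=0, completes. Q0=[] Q1=[P1,P2,P3] Q2=[]
t=16-21: P1@Q1 runs 5, rem=2, quantum used, demote→Q2. Q0=[] Q1=[P2,P3] Q2=[P1]
t=21-22: P2@Q1 runs 1, rem=0, completes. Q0=[] Q1=[P3] Q2=[P1]
t=22-27: P3@Q1 runs 5, rem=2, quantum used, demote→Q2. Q0=[] Q1=[] Q2=[P1,P3]
t=27-29: P1@Q2 runs 2, rem=0, completes. Q0=[] Q1=[] Q2=[P3]
t=29-31: P3@Q2 runs 2, rem=0, completes. Q0=[] Q1=[] Q2=[]

Answer: P1(0-3) P2(3-6) P3(6-9) P4(9-12) P4(12-15) P4(15-16) P1(16-21) P2(21-22) P3(22-27) P1(27-29) P3(29-31)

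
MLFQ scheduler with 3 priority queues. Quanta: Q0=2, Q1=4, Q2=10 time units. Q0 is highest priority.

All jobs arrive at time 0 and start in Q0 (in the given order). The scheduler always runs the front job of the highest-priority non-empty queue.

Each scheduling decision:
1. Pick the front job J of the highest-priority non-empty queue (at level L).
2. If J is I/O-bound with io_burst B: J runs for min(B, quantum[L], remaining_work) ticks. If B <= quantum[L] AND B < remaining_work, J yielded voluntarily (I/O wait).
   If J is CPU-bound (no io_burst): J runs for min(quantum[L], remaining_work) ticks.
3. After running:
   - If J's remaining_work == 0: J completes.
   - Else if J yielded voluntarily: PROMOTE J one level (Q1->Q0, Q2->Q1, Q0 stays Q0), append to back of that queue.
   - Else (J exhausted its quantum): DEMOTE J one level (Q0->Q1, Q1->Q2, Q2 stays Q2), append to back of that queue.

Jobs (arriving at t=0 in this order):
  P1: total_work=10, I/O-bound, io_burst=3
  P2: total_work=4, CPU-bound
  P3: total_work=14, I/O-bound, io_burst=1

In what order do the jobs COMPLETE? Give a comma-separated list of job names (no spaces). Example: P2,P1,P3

t=0-2: P1@Q0 runs 2, rem=8, quantum used, demote→Q1. Q0=[P2,P3] Q1=[P1] Q2=[]
t=2-4: P2@Q0 runs 2, rem=2, quantum used, demote→Q1. Q0=[P3] Q1=[P1,P2] Q2=[]
t=4-5: P3@Q0 runs 1, rem=13, I/O yield, promote→Q0. Q0=[P3] Q1=[P1,P2] Q2=[]
t=5-6: P3@Q0 runs 1, rem=12, I/O yield, promote→Q0. Q0=[P3] Q1=[P1,P2] Q2=[]
t=6-7: P3@Q0 runs 1, rem=11, I/O yield, promote→Q0. Q0=[P3] Q1=[P1,P2] Q2=[]
t=7-8: P3@Q0 runs 1, rem=10, I/O yield, promote→Q0. Q0=[P3] Q1=[P1,P2] Q2=[]
t=8-9: P3@Q0 runs 1, rem=9, I/O yield, promote→Q0. Q0=[P3] Q1=[P1,P2] Q2=[]
t=9-10: P3@Q0 runs 1, rem=8, I/O yield, promote→Q0. Q0=[P3] Q1=[P1,P2] Q2=[]
t=10-11: P3@Q0 runs 1, rem=7, I/O yield, promote→Q0. Q0=[P3] Q1=[P1,P2] Q2=[]
t=11-12: P3@Q0 runs 1, rem=6, I/O yield, promote→Q0. Q0=[P3] Q1=[P1,P2] Q2=[]
t=12-13: P3@Q0 runs 1, rem=5, I/O yield, promote→Q0. Q0=[P3] Q1=[P1,P2] Q2=[]
t=13-14: P3@Q0 runs 1, rem=4, I/O yield, promote→Q0. Q0=[P3] Q1=[P1,P2] Q2=[]
t=14-15: P3@Q0 runs 1, rem=3, I/O yield, promote→Q0. Q0=[P3] Q1=[P1,P2] Q2=[]
t=15-16: P3@Q0 runs 1, rem=2, I/O yield, promote→Q0. Q0=[P3] Q1=[P1,P2] Q2=[]
t=16-17: P3@Q0 runs 1, rem=1, I/O yield, promote→Q0. Q0=[P3] Q1=[P1,P2] Q2=[]
t=17-18: P3@Q0 runs 1, rem=0, completes. Q0=[] Q1=[P1,P2] Q2=[]
t=18-21: P1@Q1 runs 3, rem=5, I/O yield, promote→Q0. Q0=[P1] Q1=[P2] Q2=[]
t=21-23: P1@Q0 runs 2, rem=3, quantum used, demote→Q1. Q0=[] Q1=[P2,P1] Q2=[]
t=23-25: P2@Q1 runs 2, rem=0, completes. Q0=[] Q1=[P1] Q2=[]
t=25-28: P1@Q1 runs 3, rem=0, completes. Q0=[] Q1=[] Q2=[]

Answer: P3,P2,P1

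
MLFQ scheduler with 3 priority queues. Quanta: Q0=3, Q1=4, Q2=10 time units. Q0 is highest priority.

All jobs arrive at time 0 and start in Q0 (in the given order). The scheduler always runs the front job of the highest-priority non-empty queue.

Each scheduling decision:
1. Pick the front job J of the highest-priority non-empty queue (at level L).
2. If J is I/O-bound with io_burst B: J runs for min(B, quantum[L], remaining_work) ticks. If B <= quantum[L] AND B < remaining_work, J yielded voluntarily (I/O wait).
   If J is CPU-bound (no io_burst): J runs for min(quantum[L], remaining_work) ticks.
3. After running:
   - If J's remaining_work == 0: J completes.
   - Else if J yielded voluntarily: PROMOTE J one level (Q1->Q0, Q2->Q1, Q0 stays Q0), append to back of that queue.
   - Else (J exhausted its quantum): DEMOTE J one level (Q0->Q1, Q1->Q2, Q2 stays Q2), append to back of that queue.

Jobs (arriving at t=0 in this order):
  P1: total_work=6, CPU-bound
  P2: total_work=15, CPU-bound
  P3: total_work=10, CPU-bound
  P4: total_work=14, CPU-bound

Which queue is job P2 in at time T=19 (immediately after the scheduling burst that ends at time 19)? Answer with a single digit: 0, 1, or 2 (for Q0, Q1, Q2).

t=0-3: P1@Q0 runs 3, rem=3, quantum used, demote→Q1. Q0=[P2,P3,P4] Q1=[P1] Q2=[]
t=3-6: P2@Q0 runs 3, rem=12, quantum used, demote→Q1. Q0=[P3,P4] Q1=[P1,P2] Q2=[]
t=6-9: P3@Q0 runs 3, rem=7, quantum used, demote→Q1. Q0=[P4] Q1=[P1,P2,P3] Q2=[]
t=9-12: P4@Q0 runs 3, rem=11, quantum used, demote→Q1. Q0=[] Q1=[P1,P2,P3,P4] Q2=[]
t=12-15: P1@Q1 runs 3, rem=0, completes. Q0=[] Q1=[P2,P3,P4] Q2=[]
t=15-19: P2@Q1 runs 4, rem=8, quantum used, demote→Q2. Q0=[] Q1=[P3,P4] Q2=[P2]
t=19-23: P3@Q1 runs 4, rem=3, quantum used, demote→Q2. Q0=[] Q1=[P4] Q2=[P2,P3]
t=23-27: P4@Q1 runs 4, rem=7, quantum used, demote→Q2. Q0=[] Q1=[] Q2=[P2,P3,P4]
t=27-35: P2@Q2 runs 8, rem=0, completes. Q0=[] Q1=[] Q2=[P3,P4]
t=35-38: P3@Q2 runs 3, rem=0, completes. Q0=[] Q1=[] Q2=[P4]
t=38-45: P4@Q2 runs 7, rem=0, completes. Q0=[] Q1=[] Q2=[]

Answer: 2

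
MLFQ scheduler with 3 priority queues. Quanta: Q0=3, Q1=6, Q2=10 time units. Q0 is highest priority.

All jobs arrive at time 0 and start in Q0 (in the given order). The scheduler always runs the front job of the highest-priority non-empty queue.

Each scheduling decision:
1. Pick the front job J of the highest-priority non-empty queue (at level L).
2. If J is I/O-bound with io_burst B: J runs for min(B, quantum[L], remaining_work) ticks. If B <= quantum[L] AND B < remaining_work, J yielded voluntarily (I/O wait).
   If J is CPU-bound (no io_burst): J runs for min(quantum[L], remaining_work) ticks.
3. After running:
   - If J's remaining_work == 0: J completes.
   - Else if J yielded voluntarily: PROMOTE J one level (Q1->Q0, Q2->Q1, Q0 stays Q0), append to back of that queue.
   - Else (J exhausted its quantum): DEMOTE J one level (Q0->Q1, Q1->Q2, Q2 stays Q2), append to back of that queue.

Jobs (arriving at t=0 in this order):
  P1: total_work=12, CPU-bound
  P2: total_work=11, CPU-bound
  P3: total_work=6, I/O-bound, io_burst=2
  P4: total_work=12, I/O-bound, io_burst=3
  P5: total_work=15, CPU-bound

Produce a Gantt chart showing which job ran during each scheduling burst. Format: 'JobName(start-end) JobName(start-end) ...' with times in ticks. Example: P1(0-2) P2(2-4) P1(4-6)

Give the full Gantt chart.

Answer: P1(0-3) P2(3-6) P3(6-8) P4(8-11) P5(11-14) P3(14-16) P4(16-19) P3(19-21) P4(21-24) P4(24-27) P1(27-33) P2(33-39) P5(39-45) P1(45-48) P2(48-50) P5(50-56)

Derivation:
t=0-3: P1@Q0 runs 3, rem=9, quantum used, demote→Q1. Q0=[P2,P3,P4,P5] Q1=[P1] Q2=[]
t=3-6: P2@Q0 runs 3, rem=8, quantum used, demote→Q1. Q0=[P3,P4,P5] Q1=[P1,P2] Q2=[]
t=6-8: P3@Q0 runs 2, rem=4, I/O yield, promote→Q0. Q0=[P4,P5,P3] Q1=[P1,P2] Q2=[]
t=8-11: P4@Q0 runs 3, rem=9, I/O yield, promote→Q0. Q0=[P5,P3,P4] Q1=[P1,P2] Q2=[]
t=11-14: P5@Q0 runs 3, rem=12, quantum used, demote→Q1. Q0=[P3,P4] Q1=[P1,P2,P5] Q2=[]
t=14-16: P3@Q0 runs 2, rem=2, I/O yield, promote→Q0. Q0=[P4,P3] Q1=[P1,P2,P5] Q2=[]
t=16-19: P4@Q0 runs 3, rem=6, I/O yield, promote→Q0. Q0=[P3,P4] Q1=[P1,P2,P5] Q2=[]
t=19-21: P3@Q0 runs 2, rem=0, completes. Q0=[P4] Q1=[P1,P2,P5] Q2=[]
t=21-24: P4@Q0 runs 3, rem=3, I/O yield, promote→Q0. Q0=[P4] Q1=[P1,P2,P5] Q2=[]
t=24-27: P4@Q0 runs 3, rem=0, completes. Q0=[] Q1=[P1,P2,P5] Q2=[]
t=27-33: P1@Q1 runs 6, rem=3, quantum used, demote→Q2. Q0=[] Q1=[P2,P5] Q2=[P1]
t=33-39: P2@Q1 runs 6, rem=2, quantum used, demote→Q2. Q0=[] Q1=[P5] Q2=[P1,P2]
t=39-45: P5@Q1 runs 6, rem=6, quantum used, demote→Q2. Q0=[] Q1=[] Q2=[P1,P2,P5]
t=45-48: P1@Q2 runs 3, rem=0, completes. Q0=[] Q1=[] Q2=[P2,P5]
t=48-50: P2@Q2 runs 2, rem=0, completes. Q0=[] Q1=[] Q2=[P5]
t=50-56: P5@Q2 runs 6, rem=0, completes. Q0=[] Q1=[] Q2=[]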